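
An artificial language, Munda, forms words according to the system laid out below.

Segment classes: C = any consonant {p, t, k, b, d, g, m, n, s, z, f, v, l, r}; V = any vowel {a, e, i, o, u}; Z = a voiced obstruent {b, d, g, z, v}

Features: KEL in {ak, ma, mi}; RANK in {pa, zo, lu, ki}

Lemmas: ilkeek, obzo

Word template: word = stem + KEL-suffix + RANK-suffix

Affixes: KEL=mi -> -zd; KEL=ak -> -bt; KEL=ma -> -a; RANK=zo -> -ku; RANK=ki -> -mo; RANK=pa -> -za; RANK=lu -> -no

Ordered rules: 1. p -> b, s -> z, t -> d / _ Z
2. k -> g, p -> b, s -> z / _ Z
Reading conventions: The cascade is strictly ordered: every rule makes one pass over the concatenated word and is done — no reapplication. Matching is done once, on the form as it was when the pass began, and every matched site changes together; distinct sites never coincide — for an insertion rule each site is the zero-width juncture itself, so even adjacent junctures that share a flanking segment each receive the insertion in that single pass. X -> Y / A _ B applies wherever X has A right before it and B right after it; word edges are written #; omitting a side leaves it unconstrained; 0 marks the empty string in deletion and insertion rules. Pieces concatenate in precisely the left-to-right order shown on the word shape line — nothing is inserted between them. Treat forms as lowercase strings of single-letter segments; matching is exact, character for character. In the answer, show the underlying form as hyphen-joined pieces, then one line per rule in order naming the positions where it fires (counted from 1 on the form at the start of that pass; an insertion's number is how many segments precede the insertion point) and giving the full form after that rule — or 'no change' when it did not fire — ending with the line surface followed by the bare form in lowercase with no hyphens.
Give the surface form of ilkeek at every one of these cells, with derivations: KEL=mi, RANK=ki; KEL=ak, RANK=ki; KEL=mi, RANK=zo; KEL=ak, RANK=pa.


cell KEL=mi, RANK=ki:
underlying: ilkeek-zd-mo
1. p -> b, s -> z, t -> d / _ Z: no change
2. k -> g, p -> b, s -> z / _ Z: fires at position(s) 6: ilkeegzdmo
surface: ilkeegzdmo

cell KEL=ak, RANK=ki:
underlying: ilkeek-bt-mo
1. p -> b, s -> z, t -> d / _ Z: no change
2. k -> g, p -> b, s -> z / _ Z: fires at position(s) 6: ilkeegbtmo
surface: ilkeegbtmo

cell KEL=mi, RANK=zo:
underlying: ilkeek-zd-ku
1. p -> b, s -> z, t -> d / _ Z: no change
2. k -> g, p -> b, s -> z / _ Z: fires at position(s) 6: ilkeegzdku
surface: ilkeegzdku

cell KEL=ak, RANK=pa:
underlying: ilkeek-bt-za
1. p -> b, s -> z, t -> d / _ Z: fires at position(s) 8: ilkeekbdza
2. k -> g, p -> b, s -> z / _ Z: fires at position(s) 6: ilkeegbdza
surface: ilkeegbdza


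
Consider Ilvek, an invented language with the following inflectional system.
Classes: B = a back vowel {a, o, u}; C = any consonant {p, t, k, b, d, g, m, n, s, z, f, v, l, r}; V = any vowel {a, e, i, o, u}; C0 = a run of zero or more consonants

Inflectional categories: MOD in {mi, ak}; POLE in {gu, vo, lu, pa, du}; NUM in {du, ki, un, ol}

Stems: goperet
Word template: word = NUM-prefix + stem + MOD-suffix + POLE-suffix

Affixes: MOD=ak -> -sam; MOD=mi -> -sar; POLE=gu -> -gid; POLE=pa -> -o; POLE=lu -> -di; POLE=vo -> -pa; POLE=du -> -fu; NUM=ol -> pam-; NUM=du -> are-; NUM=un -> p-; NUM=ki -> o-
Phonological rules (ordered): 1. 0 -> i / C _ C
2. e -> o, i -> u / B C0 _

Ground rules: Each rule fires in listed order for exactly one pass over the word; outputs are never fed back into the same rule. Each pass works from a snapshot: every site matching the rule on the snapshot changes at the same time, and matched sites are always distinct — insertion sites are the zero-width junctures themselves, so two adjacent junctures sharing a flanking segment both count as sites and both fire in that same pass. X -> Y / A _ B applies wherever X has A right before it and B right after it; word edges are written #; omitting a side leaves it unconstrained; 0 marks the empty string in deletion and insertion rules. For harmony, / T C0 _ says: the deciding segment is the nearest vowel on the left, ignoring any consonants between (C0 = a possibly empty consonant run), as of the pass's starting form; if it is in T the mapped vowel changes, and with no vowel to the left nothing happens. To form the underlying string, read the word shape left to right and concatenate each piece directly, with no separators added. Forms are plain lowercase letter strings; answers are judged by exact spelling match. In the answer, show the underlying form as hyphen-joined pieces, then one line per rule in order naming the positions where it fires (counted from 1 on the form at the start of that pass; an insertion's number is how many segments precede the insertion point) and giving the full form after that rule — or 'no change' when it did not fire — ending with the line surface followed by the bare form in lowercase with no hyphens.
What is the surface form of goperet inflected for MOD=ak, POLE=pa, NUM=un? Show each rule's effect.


underlying: p-goperet-sam-o
1. 0 -> i / C _ C: inserts after position(s) 1, 8: pigoperetisamo
2. e -> o, i -> u / B C0 _: fires at position(s) 6: pigoporetisamo
surface: pigoporetisamo


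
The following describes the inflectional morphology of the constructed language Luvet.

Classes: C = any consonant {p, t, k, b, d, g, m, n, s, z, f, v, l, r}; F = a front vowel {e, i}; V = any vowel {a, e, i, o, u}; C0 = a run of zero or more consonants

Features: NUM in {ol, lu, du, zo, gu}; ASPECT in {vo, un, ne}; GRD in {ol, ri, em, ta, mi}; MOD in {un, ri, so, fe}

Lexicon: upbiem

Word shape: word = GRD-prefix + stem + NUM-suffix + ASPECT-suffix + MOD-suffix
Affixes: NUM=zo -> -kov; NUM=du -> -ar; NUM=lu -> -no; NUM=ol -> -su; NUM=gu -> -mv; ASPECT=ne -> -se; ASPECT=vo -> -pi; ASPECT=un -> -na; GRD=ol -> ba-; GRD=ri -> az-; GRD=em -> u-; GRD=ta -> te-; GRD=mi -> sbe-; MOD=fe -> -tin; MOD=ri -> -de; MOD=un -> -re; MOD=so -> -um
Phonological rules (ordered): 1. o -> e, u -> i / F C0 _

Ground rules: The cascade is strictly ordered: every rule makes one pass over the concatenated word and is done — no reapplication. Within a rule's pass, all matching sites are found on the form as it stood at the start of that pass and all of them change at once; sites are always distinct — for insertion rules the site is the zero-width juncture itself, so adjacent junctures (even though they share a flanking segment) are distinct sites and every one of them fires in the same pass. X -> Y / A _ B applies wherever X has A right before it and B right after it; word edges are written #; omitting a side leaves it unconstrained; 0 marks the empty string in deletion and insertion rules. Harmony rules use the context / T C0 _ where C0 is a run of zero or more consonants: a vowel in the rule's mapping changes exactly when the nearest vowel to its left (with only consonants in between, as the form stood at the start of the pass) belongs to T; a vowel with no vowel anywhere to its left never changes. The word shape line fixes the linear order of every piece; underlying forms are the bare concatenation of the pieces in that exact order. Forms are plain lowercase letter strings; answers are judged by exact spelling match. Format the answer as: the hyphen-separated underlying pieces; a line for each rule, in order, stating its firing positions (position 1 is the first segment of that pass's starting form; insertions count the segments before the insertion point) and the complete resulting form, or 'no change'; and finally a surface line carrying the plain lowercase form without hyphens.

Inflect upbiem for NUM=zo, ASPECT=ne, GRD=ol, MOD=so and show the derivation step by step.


underlying: ba-upbiem-kov-se-um
1. o -> e, u -> i / F C0 _: fires at position(s) 10, 14: baupbiemkevseim
surface: baupbiemkevseim


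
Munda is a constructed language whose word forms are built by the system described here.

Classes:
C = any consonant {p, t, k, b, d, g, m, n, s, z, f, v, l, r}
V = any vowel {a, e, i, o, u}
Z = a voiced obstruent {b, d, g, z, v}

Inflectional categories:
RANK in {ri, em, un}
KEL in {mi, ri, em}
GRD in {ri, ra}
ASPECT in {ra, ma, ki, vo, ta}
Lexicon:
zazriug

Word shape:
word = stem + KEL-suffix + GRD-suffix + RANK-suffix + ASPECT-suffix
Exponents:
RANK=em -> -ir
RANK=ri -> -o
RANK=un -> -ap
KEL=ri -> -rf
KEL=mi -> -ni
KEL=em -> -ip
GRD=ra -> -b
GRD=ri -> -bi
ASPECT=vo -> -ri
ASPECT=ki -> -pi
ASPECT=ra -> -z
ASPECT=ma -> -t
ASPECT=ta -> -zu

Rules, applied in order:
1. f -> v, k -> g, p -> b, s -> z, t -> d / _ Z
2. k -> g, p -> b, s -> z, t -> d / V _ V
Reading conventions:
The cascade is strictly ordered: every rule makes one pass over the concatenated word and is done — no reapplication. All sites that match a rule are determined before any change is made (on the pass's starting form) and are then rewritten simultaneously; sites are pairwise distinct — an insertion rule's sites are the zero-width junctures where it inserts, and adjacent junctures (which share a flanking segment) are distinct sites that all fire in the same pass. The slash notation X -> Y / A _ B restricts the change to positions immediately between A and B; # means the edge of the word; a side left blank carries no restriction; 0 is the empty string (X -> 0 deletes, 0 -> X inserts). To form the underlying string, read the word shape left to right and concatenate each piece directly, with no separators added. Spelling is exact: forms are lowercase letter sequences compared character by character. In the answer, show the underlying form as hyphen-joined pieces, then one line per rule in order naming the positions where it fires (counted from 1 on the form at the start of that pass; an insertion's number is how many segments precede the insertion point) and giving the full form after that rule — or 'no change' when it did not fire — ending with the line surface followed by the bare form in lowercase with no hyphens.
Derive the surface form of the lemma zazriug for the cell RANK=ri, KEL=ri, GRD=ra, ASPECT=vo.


underlying: zazriug-rf-b-o-ri
1. f -> v, k -> g, p -> b, s -> z, t -> d / _ Z: fires at position(s) 9: zazriugrvbori
2. k -> g, p -> b, s -> z, t -> d / V _ V: no change
surface: zazriugrvbori


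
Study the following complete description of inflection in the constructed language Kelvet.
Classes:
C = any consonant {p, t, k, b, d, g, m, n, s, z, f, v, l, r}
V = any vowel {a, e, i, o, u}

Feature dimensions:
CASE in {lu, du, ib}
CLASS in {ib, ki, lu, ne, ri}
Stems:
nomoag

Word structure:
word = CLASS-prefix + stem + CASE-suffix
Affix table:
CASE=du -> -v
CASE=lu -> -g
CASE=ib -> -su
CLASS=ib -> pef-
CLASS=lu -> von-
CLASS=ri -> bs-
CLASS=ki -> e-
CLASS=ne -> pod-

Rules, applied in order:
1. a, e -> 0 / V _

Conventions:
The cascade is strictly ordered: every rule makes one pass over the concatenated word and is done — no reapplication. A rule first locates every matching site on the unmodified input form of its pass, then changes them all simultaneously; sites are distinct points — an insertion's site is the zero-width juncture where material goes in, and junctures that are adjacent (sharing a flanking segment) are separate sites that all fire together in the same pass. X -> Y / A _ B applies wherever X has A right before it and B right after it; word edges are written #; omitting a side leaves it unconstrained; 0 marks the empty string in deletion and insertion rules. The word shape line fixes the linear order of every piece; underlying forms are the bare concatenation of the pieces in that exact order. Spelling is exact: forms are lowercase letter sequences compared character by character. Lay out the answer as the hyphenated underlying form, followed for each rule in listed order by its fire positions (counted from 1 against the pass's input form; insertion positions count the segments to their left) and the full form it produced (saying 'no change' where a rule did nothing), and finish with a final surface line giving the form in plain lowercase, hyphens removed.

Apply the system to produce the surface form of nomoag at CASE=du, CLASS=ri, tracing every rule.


underlying: bs-nomoag-v
1. a, e -> 0 / V _: fires at position(s) 7: bsnomogv
surface: bsnomogv


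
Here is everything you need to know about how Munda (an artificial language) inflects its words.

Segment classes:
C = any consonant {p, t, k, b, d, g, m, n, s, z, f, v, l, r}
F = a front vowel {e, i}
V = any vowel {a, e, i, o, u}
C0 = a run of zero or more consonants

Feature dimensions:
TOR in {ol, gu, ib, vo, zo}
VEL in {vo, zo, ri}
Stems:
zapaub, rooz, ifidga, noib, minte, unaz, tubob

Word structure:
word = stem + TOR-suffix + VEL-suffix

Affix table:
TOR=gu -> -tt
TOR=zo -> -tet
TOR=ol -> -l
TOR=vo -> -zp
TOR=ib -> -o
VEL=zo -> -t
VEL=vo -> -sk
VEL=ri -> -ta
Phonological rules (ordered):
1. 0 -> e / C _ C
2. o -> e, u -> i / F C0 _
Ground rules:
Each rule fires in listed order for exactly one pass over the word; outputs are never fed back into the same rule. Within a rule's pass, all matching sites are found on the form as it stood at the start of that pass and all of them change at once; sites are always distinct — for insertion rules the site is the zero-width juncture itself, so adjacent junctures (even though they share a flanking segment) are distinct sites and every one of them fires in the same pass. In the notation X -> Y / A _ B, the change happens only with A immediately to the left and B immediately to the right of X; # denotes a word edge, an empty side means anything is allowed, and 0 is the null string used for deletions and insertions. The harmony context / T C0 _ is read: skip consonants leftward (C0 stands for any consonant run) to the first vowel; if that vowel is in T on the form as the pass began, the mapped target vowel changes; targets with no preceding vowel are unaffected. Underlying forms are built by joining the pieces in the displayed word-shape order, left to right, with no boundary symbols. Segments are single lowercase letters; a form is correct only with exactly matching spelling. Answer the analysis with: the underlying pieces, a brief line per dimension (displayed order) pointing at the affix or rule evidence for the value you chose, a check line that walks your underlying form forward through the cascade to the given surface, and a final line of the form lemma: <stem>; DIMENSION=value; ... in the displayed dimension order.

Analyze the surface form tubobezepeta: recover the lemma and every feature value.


underlying: tubob-zp-ta
TOR=vo - signalled by the affix -zp
VEL=ri - signalled by the affix -ta
check: tubobzpta -> tubobezepeta -> tubobezepeta
lemma: tubob; TOR=vo; VEL=ri


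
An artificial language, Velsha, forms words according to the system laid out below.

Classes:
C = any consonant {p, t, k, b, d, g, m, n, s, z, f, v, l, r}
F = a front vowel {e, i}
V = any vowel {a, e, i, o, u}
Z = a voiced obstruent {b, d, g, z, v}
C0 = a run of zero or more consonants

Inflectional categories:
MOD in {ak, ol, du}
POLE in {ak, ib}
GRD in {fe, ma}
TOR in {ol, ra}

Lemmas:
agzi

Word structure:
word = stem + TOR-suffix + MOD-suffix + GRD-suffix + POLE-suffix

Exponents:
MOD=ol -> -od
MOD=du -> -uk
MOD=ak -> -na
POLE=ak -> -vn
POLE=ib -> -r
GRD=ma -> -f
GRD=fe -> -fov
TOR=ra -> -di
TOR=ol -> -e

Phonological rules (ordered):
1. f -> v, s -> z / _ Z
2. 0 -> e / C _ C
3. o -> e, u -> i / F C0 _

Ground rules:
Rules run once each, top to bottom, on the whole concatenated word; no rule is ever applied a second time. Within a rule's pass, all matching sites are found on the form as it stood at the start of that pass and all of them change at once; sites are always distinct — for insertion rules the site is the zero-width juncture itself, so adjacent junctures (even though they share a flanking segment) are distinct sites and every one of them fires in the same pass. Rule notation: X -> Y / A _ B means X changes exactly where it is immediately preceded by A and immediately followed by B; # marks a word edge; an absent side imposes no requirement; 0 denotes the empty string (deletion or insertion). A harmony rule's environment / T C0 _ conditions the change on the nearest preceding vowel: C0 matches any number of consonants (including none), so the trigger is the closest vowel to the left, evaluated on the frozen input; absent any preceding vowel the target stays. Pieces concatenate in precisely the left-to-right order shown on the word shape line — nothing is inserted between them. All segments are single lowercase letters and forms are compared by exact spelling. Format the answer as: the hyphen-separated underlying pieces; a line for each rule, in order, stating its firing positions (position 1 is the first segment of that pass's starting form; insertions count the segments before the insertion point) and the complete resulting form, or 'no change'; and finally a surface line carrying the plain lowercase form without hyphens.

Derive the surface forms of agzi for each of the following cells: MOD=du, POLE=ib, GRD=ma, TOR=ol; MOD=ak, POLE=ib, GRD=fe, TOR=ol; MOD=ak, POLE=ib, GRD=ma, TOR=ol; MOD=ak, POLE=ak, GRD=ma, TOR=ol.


cell MOD=du, POLE=ib, GRD=ma, TOR=ol:
underlying: agzi-e-uk-f-r
1. f -> v, s -> z / _ Z: no change
2. 0 -> e / C _ C: inserts after position(s) 2, 7, 8: agezieukefer
3. o -> e, u -> i / F C0 _: fires at position(s) 7: agezieikefer
surface: agezieikefer

cell MOD=ak, POLE=ib, GRD=fe, TOR=ol:
underlying: agzi-e-na-fov-r
1. f -> v, s -> z / _ Z: no change
2. 0 -> e / C _ C: inserts after position(s) 2, 10: agezienafover
3. o -> e, u -> i / F C0 _: no change
surface: agezienafover

cell MOD=ak, POLE=ib, GRD=ma, TOR=ol:
underlying: agzi-e-na-f-r
1. f -> v, s -> z / _ Z: no change
2. 0 -> e / C _ C: inserts after position(s) 2, 8: agezienafer
3. o -> e, u -> i / F C0 _: no change
surface: agezienafer

cell MOD=ak, POLE=ak, GRD=ma, TOR=ol:
underlying: agzi-e-na-f-vn
1. f -> v, s -> z / _ Z: fires at position(s) 8: agzienavvn
2. 0 -> e / C _ C: inserts after position(s) 2, 8, 9: agezienaveven
3. o -> e, u -> i / F C0 _: no change
surface: agezienaveven


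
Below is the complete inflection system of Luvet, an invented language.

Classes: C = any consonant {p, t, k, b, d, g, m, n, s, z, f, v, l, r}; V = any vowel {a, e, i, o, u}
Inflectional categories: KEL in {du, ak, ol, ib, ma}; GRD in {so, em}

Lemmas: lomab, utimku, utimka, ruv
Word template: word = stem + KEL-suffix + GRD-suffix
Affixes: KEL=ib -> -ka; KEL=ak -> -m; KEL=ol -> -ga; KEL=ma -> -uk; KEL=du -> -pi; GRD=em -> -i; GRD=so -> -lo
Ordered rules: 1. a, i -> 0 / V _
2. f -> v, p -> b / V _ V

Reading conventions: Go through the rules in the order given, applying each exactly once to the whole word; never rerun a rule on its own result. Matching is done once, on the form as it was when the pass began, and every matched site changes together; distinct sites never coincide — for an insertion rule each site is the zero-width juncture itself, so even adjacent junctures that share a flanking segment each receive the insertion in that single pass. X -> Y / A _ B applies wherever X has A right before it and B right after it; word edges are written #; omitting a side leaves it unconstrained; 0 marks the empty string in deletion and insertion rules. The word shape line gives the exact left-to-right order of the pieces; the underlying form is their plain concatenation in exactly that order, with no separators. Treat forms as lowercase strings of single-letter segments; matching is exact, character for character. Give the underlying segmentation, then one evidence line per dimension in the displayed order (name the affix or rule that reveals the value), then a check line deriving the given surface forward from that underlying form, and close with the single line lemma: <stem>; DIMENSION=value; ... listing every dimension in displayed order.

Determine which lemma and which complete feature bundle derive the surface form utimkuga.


underlying: utimku-ga-i
KEL=ol - signalled by the affix -ga
GRD=em - signalled by the affix -i
check: utimkugai -> utimkuga -> utimkuga
lemma: utimku; KEL=ol; GRD=em


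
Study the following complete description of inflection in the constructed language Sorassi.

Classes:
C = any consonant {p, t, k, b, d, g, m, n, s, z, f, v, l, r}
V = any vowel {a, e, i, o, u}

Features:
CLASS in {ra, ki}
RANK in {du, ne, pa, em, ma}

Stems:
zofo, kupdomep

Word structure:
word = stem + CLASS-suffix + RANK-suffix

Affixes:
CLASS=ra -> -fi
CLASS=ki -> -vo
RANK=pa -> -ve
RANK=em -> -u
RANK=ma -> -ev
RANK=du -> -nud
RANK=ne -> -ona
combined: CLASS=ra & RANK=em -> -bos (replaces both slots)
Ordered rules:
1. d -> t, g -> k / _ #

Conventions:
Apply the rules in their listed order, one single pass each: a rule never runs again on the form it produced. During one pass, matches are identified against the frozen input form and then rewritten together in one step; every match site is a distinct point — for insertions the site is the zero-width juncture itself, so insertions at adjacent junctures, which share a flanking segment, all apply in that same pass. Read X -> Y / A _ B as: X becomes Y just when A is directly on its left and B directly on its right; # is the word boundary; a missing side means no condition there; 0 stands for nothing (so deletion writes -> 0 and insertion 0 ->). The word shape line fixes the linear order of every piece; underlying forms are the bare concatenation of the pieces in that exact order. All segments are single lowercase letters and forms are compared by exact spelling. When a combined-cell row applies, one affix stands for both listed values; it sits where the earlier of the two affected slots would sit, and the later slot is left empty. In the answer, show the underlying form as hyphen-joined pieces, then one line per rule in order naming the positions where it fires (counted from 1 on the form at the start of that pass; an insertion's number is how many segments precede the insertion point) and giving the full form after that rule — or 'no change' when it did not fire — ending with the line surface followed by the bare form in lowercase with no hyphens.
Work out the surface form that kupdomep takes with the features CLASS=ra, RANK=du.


underlying: kupdomep-fi-nud
1. d -> t, g -> k / _ #: fires at position(s) 13: kupdomepfinut
surface: kupdomepfinut


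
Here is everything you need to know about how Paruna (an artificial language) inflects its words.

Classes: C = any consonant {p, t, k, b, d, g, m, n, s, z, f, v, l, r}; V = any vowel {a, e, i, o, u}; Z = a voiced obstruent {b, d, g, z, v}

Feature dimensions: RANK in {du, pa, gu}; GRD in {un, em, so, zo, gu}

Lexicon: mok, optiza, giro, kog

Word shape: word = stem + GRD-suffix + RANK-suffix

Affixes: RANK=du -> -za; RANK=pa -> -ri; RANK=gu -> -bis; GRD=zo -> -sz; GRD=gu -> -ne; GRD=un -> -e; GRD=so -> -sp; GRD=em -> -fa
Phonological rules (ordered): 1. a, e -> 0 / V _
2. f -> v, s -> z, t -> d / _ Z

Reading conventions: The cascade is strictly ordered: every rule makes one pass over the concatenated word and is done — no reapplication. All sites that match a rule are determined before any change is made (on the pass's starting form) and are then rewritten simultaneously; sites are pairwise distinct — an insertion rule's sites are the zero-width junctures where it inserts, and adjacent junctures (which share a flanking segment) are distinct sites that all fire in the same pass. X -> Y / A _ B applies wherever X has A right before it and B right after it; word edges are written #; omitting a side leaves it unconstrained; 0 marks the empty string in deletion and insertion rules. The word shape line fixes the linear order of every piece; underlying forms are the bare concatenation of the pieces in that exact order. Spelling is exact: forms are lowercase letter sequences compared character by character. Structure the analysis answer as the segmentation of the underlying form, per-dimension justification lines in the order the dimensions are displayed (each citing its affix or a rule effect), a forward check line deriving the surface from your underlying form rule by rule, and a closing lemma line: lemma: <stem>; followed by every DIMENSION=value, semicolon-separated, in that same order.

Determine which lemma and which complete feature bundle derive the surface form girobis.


underlying: giro-e-bis
RANK=gu - signalled by the affix -bis
GRD=un - signalled by the affix -e
check: giroebis -> girobis -> girobis
lemma: giro; RANK=gu; GRD=un


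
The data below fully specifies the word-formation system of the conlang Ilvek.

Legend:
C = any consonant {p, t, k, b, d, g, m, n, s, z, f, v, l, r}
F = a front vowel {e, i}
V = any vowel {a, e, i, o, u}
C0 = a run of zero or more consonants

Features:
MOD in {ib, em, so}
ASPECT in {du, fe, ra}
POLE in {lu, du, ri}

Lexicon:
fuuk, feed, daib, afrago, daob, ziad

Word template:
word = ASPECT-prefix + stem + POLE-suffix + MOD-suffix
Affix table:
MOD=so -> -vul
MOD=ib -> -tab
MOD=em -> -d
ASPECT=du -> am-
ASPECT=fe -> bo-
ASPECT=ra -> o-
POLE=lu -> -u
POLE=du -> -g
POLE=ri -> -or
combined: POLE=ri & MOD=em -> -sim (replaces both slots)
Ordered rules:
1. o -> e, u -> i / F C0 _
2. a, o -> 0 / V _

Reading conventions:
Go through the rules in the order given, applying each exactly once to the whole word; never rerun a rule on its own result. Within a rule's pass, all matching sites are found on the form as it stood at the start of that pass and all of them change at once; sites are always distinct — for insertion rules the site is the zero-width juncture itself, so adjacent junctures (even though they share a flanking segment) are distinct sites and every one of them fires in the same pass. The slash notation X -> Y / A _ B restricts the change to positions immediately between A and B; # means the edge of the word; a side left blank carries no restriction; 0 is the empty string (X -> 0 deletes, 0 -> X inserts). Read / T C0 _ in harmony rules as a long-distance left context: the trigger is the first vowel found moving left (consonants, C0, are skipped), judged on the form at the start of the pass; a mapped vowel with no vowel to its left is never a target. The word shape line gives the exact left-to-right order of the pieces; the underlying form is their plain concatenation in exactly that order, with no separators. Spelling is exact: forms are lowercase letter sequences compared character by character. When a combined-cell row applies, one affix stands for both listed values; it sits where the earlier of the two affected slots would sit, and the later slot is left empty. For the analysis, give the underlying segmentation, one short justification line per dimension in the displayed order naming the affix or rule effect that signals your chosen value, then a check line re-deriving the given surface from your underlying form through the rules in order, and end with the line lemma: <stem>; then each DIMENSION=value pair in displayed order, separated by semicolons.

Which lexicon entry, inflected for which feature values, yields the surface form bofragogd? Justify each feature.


underlying: bo-afrago-g-d
MOD=em - signalled by the affix -d
ASPECT=fe - signalled by the affix bo-
POLE=du - signalled by the affix -g
check: boafragogd -> boafragogd -> bofragogd
lemma: afrago; MOD=em; ASPECT=fe; POLE=du


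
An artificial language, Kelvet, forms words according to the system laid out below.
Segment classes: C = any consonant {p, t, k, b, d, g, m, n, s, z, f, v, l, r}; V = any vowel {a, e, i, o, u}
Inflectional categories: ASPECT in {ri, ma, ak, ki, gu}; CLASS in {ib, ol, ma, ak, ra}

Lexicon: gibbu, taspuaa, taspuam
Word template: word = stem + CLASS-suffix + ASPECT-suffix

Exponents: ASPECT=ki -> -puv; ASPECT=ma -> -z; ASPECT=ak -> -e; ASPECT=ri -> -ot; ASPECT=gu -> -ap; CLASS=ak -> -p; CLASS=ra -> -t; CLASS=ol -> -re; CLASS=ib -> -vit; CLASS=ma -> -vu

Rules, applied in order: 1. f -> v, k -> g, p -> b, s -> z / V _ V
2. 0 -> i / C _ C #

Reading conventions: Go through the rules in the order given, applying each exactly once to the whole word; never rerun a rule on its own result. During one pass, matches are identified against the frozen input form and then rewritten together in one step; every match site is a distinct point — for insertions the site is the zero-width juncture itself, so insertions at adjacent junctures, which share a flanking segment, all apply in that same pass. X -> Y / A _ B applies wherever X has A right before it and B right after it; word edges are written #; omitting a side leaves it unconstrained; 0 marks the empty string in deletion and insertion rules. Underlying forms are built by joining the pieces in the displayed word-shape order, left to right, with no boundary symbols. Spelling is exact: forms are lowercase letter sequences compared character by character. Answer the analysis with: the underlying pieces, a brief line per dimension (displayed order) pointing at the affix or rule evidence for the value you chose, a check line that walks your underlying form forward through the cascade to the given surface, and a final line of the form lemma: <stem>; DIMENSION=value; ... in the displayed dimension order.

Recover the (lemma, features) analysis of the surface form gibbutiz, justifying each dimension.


underlying: gibbu-t-z
ASPECT=ma - signalled by the affix -z
CLASS=ra - signalled by the affix -t
check: gibbutz -> gibbutz -> gibbutiz
lemma: gibbu; ASPECT=ma; CLASS=ra


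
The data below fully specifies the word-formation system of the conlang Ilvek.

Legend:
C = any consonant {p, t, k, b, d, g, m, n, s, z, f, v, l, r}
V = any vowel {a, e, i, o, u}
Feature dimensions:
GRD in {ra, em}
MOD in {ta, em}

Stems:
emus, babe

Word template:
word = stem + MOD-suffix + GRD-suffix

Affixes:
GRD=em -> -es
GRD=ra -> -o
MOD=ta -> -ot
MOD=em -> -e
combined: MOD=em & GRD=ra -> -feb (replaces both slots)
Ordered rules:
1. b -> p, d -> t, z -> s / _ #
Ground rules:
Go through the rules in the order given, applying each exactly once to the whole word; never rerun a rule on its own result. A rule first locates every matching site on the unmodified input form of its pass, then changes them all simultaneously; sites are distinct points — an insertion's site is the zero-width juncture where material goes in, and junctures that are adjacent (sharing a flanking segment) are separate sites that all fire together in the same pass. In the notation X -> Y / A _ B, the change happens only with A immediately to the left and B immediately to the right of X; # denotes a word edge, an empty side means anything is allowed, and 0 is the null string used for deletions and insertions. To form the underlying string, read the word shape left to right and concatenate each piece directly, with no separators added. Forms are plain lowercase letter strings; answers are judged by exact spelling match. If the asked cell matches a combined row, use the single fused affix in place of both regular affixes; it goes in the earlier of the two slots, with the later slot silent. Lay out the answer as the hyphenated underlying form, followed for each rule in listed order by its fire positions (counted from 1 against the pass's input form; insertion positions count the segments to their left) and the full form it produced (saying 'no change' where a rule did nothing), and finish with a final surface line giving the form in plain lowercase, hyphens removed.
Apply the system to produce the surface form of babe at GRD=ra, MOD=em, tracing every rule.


underlying: babe-feb
1. b -> p, d -> t, z -> s / _ #: fires at position(s) 7: babefep
surface: babefep


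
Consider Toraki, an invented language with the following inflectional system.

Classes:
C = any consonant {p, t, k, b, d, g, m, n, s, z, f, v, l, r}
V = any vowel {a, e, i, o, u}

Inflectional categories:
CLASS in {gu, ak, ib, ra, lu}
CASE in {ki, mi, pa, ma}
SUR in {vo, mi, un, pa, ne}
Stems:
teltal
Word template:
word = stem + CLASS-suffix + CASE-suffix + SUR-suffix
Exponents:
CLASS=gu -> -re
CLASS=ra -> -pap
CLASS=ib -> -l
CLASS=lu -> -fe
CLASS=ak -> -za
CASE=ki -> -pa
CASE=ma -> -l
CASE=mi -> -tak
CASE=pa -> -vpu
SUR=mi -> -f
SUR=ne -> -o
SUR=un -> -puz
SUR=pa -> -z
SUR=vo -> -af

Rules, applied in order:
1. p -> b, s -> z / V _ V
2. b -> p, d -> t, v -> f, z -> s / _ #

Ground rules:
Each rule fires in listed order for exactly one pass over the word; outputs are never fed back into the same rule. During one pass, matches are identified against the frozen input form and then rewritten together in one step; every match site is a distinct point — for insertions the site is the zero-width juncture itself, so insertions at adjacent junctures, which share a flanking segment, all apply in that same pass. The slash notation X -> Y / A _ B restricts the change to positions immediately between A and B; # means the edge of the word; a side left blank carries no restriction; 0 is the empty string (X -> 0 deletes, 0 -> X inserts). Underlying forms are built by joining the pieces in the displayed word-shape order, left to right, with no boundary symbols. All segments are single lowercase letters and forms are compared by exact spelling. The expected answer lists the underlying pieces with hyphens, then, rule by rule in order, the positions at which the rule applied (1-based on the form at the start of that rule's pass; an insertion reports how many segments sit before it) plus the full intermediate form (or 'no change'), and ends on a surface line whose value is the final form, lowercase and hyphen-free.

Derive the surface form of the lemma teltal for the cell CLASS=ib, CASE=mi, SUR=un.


underlying: teltal-l-tak-puz
1. p -> b, s -> z / V _ V: no change
2. b -> p, d -> t, v -> f, z -> s / _ #: fires at position(s) 13: teltalltakpus
surface: teltalltakpus


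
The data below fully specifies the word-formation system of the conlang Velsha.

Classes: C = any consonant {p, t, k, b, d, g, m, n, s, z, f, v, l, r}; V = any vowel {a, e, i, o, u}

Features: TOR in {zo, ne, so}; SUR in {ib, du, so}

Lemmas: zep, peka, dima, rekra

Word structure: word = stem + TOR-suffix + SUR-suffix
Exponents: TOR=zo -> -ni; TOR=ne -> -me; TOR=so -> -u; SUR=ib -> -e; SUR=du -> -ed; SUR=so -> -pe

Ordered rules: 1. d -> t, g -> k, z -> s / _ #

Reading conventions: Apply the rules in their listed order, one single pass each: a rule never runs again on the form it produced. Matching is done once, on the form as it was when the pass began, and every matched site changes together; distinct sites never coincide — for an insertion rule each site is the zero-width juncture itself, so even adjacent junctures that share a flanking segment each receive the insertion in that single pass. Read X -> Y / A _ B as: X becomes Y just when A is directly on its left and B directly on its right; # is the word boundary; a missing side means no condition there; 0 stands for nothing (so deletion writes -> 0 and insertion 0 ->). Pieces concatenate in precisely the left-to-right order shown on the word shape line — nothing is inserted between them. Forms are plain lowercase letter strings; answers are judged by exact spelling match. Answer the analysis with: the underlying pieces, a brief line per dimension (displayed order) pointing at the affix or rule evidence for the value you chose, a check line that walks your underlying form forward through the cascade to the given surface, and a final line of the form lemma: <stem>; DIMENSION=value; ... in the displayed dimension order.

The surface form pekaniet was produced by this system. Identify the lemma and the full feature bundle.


underlying: peka-ni-ed
TOR=zo - signalled by the affix -ni
SUR=du - signalled by the affix -ed
check: pekanied -> pekaniet
lemma: peka; TOR=zo; SUR=du


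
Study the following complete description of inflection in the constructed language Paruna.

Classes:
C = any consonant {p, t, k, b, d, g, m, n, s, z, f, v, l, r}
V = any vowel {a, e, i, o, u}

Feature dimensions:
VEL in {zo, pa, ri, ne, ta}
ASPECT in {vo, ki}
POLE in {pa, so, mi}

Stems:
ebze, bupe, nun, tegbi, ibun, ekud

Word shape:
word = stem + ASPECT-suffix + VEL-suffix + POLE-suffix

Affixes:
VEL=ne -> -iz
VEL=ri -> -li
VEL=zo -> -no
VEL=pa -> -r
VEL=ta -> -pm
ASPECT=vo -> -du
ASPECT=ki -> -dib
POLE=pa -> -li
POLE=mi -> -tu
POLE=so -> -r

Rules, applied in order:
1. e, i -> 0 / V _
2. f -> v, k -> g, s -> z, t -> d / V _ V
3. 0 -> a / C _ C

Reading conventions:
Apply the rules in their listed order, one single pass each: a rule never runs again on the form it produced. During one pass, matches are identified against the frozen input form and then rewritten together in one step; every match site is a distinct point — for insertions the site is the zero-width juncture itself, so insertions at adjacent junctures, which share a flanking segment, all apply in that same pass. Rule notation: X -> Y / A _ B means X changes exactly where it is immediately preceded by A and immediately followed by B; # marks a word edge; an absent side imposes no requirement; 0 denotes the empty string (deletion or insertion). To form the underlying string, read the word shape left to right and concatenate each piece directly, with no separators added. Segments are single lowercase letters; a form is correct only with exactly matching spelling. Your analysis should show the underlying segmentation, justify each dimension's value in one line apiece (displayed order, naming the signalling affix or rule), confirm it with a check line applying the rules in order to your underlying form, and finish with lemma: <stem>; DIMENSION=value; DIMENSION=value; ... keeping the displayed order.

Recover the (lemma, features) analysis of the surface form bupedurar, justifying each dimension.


underlying: bupe-du-r-r
VEL=pa - signalled by the affix -r
ASPECT=vo - signalled by the affix -du
POLE=so - signalled by the affix -r
check: bupedurr -> bupedurr -> bupedurr -> bupedurar
lemma: bupe; VEL=pa; ASPECT=vo; POLE=so


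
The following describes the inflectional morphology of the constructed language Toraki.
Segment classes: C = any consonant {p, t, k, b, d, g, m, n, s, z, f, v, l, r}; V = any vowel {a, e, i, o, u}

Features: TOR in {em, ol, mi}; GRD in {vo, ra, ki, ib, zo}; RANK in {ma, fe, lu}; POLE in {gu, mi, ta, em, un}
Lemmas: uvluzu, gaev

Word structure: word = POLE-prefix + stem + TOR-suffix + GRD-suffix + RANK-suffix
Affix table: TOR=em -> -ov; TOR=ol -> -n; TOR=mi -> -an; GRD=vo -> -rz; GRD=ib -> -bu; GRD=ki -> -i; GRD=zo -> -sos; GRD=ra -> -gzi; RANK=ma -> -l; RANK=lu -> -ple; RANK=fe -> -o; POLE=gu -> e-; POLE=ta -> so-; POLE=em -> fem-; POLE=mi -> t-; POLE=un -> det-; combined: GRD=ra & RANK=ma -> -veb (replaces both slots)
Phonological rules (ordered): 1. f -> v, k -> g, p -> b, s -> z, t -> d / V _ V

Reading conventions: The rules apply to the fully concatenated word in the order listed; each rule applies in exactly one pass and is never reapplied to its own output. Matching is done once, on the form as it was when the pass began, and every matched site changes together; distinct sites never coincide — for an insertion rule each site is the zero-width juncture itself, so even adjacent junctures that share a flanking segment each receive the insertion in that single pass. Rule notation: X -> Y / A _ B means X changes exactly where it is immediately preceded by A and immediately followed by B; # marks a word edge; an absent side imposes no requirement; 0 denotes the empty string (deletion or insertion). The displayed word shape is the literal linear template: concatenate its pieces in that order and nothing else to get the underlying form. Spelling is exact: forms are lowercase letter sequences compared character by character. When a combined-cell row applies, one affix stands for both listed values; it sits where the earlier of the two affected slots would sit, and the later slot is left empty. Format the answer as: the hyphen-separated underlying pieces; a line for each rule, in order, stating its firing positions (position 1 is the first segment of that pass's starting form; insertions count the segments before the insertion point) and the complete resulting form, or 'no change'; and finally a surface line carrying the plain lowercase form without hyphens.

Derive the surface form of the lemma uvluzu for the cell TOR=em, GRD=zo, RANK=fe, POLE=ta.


underlying: so-uvluzu-ov-sos-o
1. f -> v, k -> g, p -> b, s -> z, t -> d / V _ V: fires at position(s) 13: souvluzuovsozo
surface: souvluzuovsozo
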